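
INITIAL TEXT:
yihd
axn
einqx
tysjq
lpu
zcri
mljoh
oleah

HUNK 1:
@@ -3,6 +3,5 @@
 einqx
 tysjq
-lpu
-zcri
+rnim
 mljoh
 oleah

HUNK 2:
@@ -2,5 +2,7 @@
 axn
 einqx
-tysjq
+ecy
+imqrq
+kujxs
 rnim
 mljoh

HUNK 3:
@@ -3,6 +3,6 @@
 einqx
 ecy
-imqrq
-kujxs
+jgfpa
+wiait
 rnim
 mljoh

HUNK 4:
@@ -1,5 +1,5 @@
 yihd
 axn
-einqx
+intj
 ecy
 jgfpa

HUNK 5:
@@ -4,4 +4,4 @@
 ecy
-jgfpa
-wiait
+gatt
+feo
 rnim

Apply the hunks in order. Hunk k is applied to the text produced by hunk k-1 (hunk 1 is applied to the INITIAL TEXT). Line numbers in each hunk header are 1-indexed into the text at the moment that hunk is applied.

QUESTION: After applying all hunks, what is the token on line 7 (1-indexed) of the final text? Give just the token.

Hunk 1: at line 3 remove [lpu,zcri] add [rnim] -> 7 lines: yihd axn einqx tysjq rnim mljoh oleah
Hunk 2: at line 2 remove [tysjq] add [ecy,imqrq,kujxs] -> 9 lines: yihd axn einqx ecy imqrq kujxs rnim mljoh oleah
Hunk 3: at line 3 remove [imqrq,kujxs] add [jgfpa,wiait] -> 9 lines: yihd axn einqx ecy jgfpa wiait rnim mljoh oleah
Hunk 4: at line 1 remove [einqx] add [intj] -> 9 lines: yihd axn intj ecy jgfpa wiait rnim mljoh oleah
Hunk 5: at line 4 remove [jgfpa,wiait] add [gatt,feo] -> 9 lines: yihd axn intj ecy gatt feo rnim mljoh oleah
Final line 7: rnim

Answer: rnim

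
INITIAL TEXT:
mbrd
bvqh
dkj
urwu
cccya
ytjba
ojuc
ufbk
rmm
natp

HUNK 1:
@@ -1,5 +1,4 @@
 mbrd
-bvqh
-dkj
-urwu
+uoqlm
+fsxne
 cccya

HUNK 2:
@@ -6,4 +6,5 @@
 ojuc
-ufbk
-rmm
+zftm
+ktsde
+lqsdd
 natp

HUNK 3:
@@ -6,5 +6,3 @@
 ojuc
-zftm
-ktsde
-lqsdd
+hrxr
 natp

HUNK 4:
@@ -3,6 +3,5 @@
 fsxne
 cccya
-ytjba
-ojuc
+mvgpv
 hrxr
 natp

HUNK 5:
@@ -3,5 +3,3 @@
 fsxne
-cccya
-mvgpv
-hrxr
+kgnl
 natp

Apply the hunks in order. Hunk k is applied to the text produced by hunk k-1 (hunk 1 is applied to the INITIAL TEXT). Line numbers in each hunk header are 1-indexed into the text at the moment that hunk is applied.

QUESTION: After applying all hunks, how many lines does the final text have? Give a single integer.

Answer: 5

Derivation:
Hunk 1: at line 1 remove [bvqh,dkj,urwu] add [uoqlm,fsxne] -> 9 lines: mbrd uoqlm fsxne cccya ytjba ojuc ufbk rmm natp
Hunk 2: at line 6 remove [ufbk,rmm] add [zftm,ktsde,lqsdd] -> 10 lines: mbrd uoqlm fsxne cccya ytjba ojuc zftm ktsde lqsdd natp
Hunk 3: at line 6 remove [zftm,ktsde,lqsdd] add [hrxr] -> 8 lines: mbrd uoqlm fsxne cccya ytjba ojuc hrxr natp
Hunk 4: at line 3 remove [ytjba,ojuc] add [mvgpv] -> 7 lines: mbrd uoqlm fsxne cccya mvgpv hrxr natp
Hunk 5: at line 3 remove [cccya,mvgpv,hrxr] add [kgnl] -> 5 lines: mbrd uoqlm fsxne kgnl natp
Final line count: 5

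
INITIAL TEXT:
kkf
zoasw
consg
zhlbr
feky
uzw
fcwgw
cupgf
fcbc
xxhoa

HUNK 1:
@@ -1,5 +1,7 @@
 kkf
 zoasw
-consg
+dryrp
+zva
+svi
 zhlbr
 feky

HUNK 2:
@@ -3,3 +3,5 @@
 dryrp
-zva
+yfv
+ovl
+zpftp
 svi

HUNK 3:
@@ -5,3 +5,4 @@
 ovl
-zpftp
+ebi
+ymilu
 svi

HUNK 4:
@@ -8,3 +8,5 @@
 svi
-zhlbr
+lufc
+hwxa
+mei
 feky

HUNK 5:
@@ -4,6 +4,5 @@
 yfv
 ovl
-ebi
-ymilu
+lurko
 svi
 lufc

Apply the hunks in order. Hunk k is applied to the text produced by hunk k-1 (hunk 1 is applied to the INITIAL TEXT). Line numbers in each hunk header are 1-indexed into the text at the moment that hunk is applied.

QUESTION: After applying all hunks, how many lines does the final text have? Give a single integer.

Answer: 16

Derivation:
Hunk 1: at line 1 remove [consg] add [dryrp,zva,svi] -> 12 lines: kkf zoasw dryrp zva svi zhlbr feky uzw fcwgw cupgf fcbc xxhoa
Hunk 2: at line 3 remove [zva] add [yfv,ovl,zpftp] -> 14 lines: kkf zoasw dryrp yfv ovl zpftp svi zhlbr feky uzw fcwgw cupgf fcbc xxhoa
Hunk 3: at line 5 remove [zpftp] add [ebi,ymilu] -> 15 lines: kkf zoasw dryrp yfv ovl ebi ymilu svi zhlbr feky uzw fcwgw cupgf fcbc xxhoa
Hunk 4: at line 8 remove [zhlbr] add [lufc,hwxa,mei] -> 17 lines: kkf zoasw dryrp yfv ovl ebi ymilu svi lufc hwxa mei feky uzw fcwgw cupgf fcbc xxhoa
Hunk 5: at line 4 remove [ebi,ymilu] add [lurko] -> 16 lines: kkf zoasw dryrp yfv ovl lurko svi lufc hwxa mei feky uzw fcwgw cupgf fcbc xxhoa
Final line count: 16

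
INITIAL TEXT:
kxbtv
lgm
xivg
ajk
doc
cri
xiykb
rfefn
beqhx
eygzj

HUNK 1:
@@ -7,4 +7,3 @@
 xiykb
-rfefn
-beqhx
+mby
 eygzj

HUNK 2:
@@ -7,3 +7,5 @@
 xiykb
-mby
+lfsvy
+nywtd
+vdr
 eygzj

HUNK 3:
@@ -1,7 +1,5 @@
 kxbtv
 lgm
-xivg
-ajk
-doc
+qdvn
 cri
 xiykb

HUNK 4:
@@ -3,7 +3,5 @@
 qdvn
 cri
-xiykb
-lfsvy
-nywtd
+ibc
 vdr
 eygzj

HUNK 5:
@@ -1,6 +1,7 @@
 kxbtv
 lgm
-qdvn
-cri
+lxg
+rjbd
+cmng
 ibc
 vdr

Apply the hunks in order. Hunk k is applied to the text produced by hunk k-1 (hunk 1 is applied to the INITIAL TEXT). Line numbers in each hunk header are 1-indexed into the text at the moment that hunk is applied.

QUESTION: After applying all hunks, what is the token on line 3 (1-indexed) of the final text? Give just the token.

Answer: lxg

Derivation:
Hunk 1: at line 7 remove [rfefn,beqhx] add [mby] -> 9 lines: kxbtv lgm xivg ajk doc cri xiykb mby eygzj
Hunk 2: at line 7 remove [mby] add [lfsvy,nywtd,vdr] -> 11 lines: kxbtv lgm xivg ajk doc cri xiykb lfsvy nywtd vdr eygzj
Hunk 3: at line 1 remove [xivg,ajk,doc] add [qdvn] -> 9 lines: kxbtv lgm qdvn cri xiykb lfsvy nywtd vdr eygzj
Hunk 4: at line 3 remove [xiykb,lfsvy,nywtd] add [ibc] -> 7 lines: kxbtv lgm qdvn cri ibc vdr eygzj
Hunk 5: at line 1 remove [qdvn,cri] add [lxg,rjbd,cmng] -> 8 lines: kxbtv lgm lxg rjbd cmng ibc vdr eygzj
Final line 3: lxg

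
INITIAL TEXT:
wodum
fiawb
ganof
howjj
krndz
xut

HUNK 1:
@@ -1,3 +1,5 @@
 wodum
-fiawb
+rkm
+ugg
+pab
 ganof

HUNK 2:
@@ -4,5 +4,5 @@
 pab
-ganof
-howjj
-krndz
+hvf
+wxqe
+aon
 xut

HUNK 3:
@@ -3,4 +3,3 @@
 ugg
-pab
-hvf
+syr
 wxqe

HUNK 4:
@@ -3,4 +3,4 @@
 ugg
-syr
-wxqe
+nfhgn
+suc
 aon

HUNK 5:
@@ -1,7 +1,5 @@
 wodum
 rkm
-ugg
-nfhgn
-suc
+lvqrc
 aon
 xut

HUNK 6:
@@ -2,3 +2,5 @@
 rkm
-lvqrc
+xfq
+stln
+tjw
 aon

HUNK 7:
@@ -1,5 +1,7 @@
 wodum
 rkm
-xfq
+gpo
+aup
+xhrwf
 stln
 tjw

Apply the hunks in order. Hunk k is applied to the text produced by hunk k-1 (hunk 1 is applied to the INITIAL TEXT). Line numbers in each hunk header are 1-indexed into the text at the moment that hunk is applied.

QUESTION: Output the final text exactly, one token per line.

Answer: wodum
rkm
gpo
aup
xhrwf
stln
tjw
aon
xut

Derivation:
Hunk 1: at line 1 remove [fiawb] add [rkm,ugg,pab] -> 8 lines: wodum rkm ugg pab ganof howjj krndz xut
Hunk 2: at line 4 remove [ganof,howjj,krndz] add [hvf,wxqe,aon] -> 8 lines: wodum rkm ugg pab hvf wxqe aon xut
Hunk 3: at line 3 remove [pab,hvf] add [syr] -> 7 lines: wodum rkm ugg syr wxqe aon xut
Hunk 4: at line 3 remove [syr,wxqe] add [nfhgn,suc] -> 7 lines: wodum rkm ugg nfhgn suc aon xut
Hunk 5: at line 1 remove [ugg,nfhgn,suc] add [lvqrc] -> 5 lines: wodum rkm lvqrc aon xut
Hunk 6: at line 2 remove [lvqrc] add [xfq,stln,tjw] -> 7 lines: wodum rkm xfq stln tjw aon xut
Hunk 7: at line 1 remove [xfq] add [gpo,aup,xhrwf] -> 9 lines: wodum rkm gpo aup xhrwf stln tjw aon xut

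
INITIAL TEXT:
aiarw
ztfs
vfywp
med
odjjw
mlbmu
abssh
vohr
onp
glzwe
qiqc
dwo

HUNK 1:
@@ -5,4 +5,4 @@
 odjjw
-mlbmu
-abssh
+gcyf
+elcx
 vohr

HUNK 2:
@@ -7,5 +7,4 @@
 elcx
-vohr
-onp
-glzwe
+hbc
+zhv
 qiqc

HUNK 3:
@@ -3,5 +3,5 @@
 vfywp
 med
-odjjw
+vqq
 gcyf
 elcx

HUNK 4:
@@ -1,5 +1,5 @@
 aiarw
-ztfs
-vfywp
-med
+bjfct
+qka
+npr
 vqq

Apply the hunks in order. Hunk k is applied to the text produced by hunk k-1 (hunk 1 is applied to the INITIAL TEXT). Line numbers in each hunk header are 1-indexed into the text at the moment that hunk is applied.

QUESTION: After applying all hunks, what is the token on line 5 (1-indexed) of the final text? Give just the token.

Answer: vqq

Derivation:
Hunk 1: at line 5 remove [mlbmu,abssh] add [gcyf,elcx] -> 12 lines: aiarw ztfs vfywp med odjjw gcyf elcx vohr onp glzwe qiqc dwo
Hunk 2: at line 7 remove [vohr,onp,glzwe] add [hbc,zhv] -> 11 lines: aiarw ztfs vfywp med odjjw gcyf elcx hbc zhv qiqc dwo
Hunk 3: at line 3 remove [odjjw] add [vqq] -> 11 lines: aiarw ztfs vfywp med vqq gcyf elcx hbc zhv qiqc dwo
Hunk 4: at line 1 remove [ztfs,vfywp,med] add [bjfct,qka,npr] -> 11 lines: aiarw bjfct qka npr vqq gcyf elcx hbc zhv qiqc dwo
Final line 5: vqq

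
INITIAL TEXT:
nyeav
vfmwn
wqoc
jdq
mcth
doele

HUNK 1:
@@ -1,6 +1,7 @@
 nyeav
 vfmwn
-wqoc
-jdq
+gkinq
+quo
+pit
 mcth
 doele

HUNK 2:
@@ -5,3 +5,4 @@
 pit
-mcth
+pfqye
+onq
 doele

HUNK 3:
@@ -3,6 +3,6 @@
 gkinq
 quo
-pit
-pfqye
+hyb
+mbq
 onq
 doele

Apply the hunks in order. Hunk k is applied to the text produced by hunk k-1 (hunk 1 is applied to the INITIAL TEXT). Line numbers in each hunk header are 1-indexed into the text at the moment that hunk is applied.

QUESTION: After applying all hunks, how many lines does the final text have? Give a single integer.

Answer: 8

Derivation:
Hunk 1: at line 1 remove [wqoc,jdq] add [gkinq,quo,pit] -> 7 lines: nyeav vfmwn gkinq quo pit mcth doele
Hunk 2: at line 5 remove [mcth] add [pfqye,onq] -> 8 lines: nyeav vfmwn gkinq quo pit pfqye onq doele
Hunk 3: at line 3 remove [pit,pfqye] add [hyb,mbq] -> 8 lines: nyeav vfmwn gkinq quo hyb mbq onq doele
Final line count: 8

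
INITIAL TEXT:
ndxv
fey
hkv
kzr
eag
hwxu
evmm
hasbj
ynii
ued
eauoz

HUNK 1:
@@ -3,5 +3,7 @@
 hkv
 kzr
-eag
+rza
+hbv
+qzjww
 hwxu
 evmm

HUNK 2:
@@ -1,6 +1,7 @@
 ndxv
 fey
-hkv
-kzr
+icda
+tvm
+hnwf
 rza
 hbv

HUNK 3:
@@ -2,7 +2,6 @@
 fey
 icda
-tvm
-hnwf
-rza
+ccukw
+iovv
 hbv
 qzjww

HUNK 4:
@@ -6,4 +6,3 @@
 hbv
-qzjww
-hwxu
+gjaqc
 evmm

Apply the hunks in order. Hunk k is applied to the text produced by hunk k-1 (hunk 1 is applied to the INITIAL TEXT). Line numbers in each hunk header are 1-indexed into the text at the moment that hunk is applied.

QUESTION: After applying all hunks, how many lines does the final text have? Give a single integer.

Hunk 1: at line 3 remove [eag] add [rza,hbv,qzjww] -> 13 lines: ndxv fey hkv kzr rza hbv qzjww hwxu evmm hasbj ynii ued eauoz
Hunk 2: at line 1 remove [hkv,kzr] add [icda,tvm,hnwf] -> 14 lines: ndxv fey icda tvm hnwf rza hbv qzjww hwxu evmm hasbj ynii ued eauoz
Hunk 3: at line 2 remove [tvm,hnwf,rza] add [ccukw,iovv] -> 13 lines: ndxv fey icda ccukw iovv hbv qzjww hwxu evmm hasbj ynii ued eauoz
Hunk 4: at line 6 remove [qzjww,hwxu] add [gjaqc] -> 12 lines: ndxv fey icda ccukw iovv hbv gjaqc evmm hasbj ynii ued eauoz
Final line count: 12

Answer: 12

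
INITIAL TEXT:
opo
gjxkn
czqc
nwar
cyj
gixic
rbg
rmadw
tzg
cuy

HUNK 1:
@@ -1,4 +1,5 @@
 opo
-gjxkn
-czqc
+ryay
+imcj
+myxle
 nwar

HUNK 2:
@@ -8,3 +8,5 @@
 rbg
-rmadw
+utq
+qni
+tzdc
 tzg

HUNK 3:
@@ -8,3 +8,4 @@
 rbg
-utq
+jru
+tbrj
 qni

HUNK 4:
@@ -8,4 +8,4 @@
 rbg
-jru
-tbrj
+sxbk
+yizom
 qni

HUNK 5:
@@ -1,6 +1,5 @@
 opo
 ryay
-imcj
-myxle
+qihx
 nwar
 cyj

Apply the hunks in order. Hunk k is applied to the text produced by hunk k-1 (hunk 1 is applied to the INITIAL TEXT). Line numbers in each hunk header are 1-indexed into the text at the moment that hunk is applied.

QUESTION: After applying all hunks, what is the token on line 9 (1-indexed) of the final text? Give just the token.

Hunk 1: at line 1 remove [gjxkn,czqc] add [ryay,imcj,myxle] -> 11 lines: opo ryay imcj myxle nwar cyj gixic rbg rmadw tzg cuy
Hunk 2: at line 8 remove [rmadw] add [utq,qni,tzdc] -> 13 lines: opo ryay imcj myxle nwar cyj gixic rbg utq qni tzdc tzg cuy
Hunk 3: at line 8 remove [utq] add [jru,tbrj] -> 14 lines: opo ryay imcj myxle nwar cyj gixic rbg jru tbrj qni tzdc tzg cuy
Hunk 4: at line 8 remove [jru,tbrj] add [sxbk,yizom] -> 14 lines: opo ryay imcj myxle nwar cyj gixic rbg sxbk yizom qni tzdc tzg cuy
Hunk 5: at line 1 remove [imcj,myxle] add [qihx] -> 13 lines: opo ryay qihx nwar cyj gixic rbg sxbk yizom qni tzdc tzg cuy
Final line 9: yizom

Answer: yizom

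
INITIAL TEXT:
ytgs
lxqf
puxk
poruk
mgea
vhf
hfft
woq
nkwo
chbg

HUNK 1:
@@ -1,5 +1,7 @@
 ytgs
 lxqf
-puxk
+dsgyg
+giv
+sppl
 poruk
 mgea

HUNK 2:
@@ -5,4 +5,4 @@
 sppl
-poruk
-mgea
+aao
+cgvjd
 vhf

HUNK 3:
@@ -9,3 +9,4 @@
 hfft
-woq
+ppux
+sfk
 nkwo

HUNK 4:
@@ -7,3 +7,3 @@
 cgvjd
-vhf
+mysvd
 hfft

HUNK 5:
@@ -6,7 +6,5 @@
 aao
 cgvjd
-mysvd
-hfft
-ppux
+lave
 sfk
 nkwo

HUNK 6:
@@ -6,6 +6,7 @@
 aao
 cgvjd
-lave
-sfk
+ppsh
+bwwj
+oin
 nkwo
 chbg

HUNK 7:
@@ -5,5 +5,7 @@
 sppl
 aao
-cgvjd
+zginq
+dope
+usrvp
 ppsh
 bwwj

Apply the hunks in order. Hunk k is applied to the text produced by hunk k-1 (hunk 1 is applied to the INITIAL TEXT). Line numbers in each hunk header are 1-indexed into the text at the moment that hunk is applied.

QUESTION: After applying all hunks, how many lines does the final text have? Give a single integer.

Answer: 14

Derivation:
Hunk 1: at line 1 remove [puxk] add [dsgyg,giv,sppl] -> 12 lines: ytgs lxqf dsgyg giv sppl poruk mgea vhf hfft woq nkwo chbg
Hunk 2: at line 5 remove [poruk,mgea] add [aao,cgvjd] -> 12 lines: ytgs lxqf dsgyg giv sppl aao cgvjd vhf hfft woq nkwo chbg
Hunk 3: at line 9 remove [woq] add [ppux,sfk] -> 13 lines: ytgs lxqf dsgyg giv sppl aao cgvjd vhf hfft ppux sfk nkwo chbg
Hunk 4: at line 7 remove [vhf] add [mysvd] -> 13 lines: ytgs lxqf dsgyg giv sppl aao cgvjd mysvd hfft ppux sfk nkwo chbg
Hunk 5: at line 6 remove [mysvd,hfft,ppux] add [lave] -> 11 lines: ytgs lxqf dsgyg giv sppl aao cgvjd lave sfk nkwo chbg
Hunk 6: at line 6 remove [lave,sfk] add [ppsh,bwwj,oin] -> 12 lines: ytgs lxqf dsgyg giv sppl aao cgvjd ppsh bwwj oin nkwo chbg
Hunk 7: at line 5 remove [cgvjd] add [zginq,dope,usrvp] -> 14 lines: ytgs lxqf dsgyg giv sppl aao zginq dope usrvp ppsh bwwj oin nkwo chbg
Final line count: 14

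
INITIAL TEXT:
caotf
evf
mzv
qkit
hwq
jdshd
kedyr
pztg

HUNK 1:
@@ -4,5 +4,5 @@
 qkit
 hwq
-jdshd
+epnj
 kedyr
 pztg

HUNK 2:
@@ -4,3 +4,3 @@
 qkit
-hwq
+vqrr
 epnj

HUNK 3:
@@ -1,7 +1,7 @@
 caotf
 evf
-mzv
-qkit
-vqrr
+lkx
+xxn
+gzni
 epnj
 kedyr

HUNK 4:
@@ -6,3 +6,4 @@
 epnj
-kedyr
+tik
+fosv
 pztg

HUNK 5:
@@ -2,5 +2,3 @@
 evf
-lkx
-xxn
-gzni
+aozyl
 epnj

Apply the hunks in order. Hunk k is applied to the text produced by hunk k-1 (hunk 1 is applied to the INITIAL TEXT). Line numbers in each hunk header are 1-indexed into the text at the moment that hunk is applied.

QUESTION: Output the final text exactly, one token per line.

Hunk 1: at line 4 remove [jdshd] add [epnj] -> 8 lines: caotf evf mzv qkit hwq epnj kedyr pztg
Hunk 2: at line 4 remove [hwq] add [vqrr] -> 8 lines: caotf evf mzv qkit vqrr epnj kedyr pztg
Hunk 3: at line 1 remove [mzv,qkit,vqrr] add [lkx,xxn,gzni] -> 8 lines: caotf evf lkx xxn gzni epnj kedyr pztg
Hunk 4: at line 6 remove [kedyr] add [tik,fosv] -> 9 lines: caotf evf lkx xxn gzni epnj tik fosv pztg
Hunk 5: at line 2 remove [lkx,xxn,gzni] add [aozyl] -> 7 lines: caotf evf aozyl epnj tik fosv pztg

Answer: caotf
evf
aozyl
epnj
tik
fosv
pztg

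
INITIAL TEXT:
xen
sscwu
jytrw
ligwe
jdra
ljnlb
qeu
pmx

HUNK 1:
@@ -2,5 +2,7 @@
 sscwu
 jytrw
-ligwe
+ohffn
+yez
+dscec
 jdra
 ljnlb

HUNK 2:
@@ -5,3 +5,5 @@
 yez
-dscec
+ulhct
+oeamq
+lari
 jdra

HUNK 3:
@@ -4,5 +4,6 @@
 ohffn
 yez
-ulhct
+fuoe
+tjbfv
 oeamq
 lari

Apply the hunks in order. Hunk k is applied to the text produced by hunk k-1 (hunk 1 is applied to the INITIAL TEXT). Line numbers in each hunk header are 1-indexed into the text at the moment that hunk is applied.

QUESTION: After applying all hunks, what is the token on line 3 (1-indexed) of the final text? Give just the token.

Hunk 1: at line 2 remove [ligwe] add [ohffn,yez,dscec] -> 10 lines: xen sscwu jytrw ohffn yez dscec jdra ljnlb qeu pmx
Hunk 2: at line 5 remove [dscec] add [ulhct,oeamq,lari] -> 12 lines: xen sscwu jytrw ohffn yez ulhct oeamq lari jdra ljnlb qeu pmx
Hunk 3: at line 4 remove [ulhct] add [fuoe,tjbfv] -> 13 lines: xen sscwu jytrw ohffn yez fuoe tjbfv oeamq lari jdra ljnlb qeu pmx
Final line 3: jytrw

Answer: jytrw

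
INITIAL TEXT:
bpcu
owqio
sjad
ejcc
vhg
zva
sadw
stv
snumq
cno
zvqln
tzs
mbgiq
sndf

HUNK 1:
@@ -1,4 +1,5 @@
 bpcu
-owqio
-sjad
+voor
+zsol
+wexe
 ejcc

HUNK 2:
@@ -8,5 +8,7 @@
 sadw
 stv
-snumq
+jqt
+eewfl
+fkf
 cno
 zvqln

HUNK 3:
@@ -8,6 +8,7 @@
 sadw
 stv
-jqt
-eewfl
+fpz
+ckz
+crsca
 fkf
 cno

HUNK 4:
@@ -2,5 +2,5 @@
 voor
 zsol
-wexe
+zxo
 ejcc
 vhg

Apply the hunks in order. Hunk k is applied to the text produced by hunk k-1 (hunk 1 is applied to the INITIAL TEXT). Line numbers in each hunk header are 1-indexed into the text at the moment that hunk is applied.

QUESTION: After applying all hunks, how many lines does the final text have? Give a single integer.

Answer: 18

Derivation:
Hunk 1: at line 1 remove [owqio,sjad] add [voor,zsol,wexe] -> 15 lines: bpcu voor zsol wexe ejcc vhg zva sadw stv snumq cno zvqln tzs mbgiq sndf
Hunk 2: at line 8 remove [snumq] add [jqt,eewfl,fkf] -> 17 lines: bpcu voor zsol wexe ejcc vhg zva sadw stv jqt eewfl fkf cno zvqln tzs mbgiq sndf
Hunk 3: at line 8 remove [jqt,eewfl] add [fpz,ckz,crsca] -> 18 lines: bpcu voor zsol wexe ejcc vhg zva sadw stv fpz ckz crsca fkf cno zvqln tzs mbgiq sndf
Hunk 4: at line 2 remove [wexe] add [zxo] -> 18 lines: bpcu voor zsol zxo ejcc vhg zva sadw stv fpz ckz crsca fkf cno zvqln tzs mbgiq sndf
Final line count: 18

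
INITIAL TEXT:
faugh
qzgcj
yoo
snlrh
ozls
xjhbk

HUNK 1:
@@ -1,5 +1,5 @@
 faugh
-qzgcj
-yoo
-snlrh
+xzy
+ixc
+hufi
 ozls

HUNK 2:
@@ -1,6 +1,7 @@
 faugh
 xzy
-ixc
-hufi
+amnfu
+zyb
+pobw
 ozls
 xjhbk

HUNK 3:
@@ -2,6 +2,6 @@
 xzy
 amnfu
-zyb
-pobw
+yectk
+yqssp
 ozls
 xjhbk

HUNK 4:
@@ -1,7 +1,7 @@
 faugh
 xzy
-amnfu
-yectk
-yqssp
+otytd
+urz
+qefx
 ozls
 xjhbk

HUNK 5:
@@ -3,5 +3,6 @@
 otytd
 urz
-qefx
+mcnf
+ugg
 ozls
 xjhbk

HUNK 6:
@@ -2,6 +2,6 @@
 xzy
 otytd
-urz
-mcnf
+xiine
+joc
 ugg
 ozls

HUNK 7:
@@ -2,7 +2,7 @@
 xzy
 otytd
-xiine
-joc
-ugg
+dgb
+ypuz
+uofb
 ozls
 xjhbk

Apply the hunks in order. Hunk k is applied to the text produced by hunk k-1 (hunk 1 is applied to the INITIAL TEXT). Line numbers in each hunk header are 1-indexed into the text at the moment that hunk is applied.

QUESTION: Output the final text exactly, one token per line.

Answer: faugh
xzy
otytd
dgb
ypuz
uofb
ozls
xjhbk

Derivation:
Hunk 1: at line 1 remove [qzgcj,yoo,snlrh] add [xzy,ixc,hufi] -> 6 lines: faugh xzy ixc hufi ozls xjhbk
Hunk 2: at line 1 remove [ixc,hufi] add [amnfu,zyb,pobw] -> 7 lines: faugh xzy amnfu zyb pobw ozls xjhbk
Hunk 3: at line 2 remove [zyb,pobw] add [yectk,yqssp] -> 7 lines: faugh xzy amnfu yectk yqssp ozls xjhbk
Hunk 4: at line 1 remove [amnfu,yectk,yqssp] add [otytd,urz,qefx] -> 7 lines: faugh xzy otytd urz qefx ozls xjhbk
Hunk 5: at line 3 remove [qefx] add [mcnf,ugg] -> 8 lines: faugh xzy otytd urz mcnf ugg ozls xjhbk
Hunk 6: at line 2 remove [urz,mcnf] add [xiine,joc] -> 8 lines: faugh xzy otytd xiine joc ugg ozls xjhbk
Hunk 7: at line 2 remove [xiine,joc,ugg] add [dgb,ypuz,uofb] -> 8 lines: faugh xzy otytd dgb ypuz uofb ozls xjhbk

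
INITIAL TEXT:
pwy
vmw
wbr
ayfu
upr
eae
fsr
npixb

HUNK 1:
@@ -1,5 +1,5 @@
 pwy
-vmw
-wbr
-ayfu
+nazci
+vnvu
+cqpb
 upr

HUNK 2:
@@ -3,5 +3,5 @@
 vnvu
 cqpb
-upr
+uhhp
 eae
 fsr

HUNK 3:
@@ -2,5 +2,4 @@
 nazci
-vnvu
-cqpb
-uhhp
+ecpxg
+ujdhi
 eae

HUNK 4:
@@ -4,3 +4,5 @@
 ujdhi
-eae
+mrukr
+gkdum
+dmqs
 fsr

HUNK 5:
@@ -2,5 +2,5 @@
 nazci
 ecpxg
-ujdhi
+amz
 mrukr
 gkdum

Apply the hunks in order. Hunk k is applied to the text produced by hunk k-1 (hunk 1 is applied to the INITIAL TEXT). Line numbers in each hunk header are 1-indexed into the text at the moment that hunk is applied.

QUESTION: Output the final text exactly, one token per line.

Hunk 1: at line 1 remove [vmw,wbr,ayfu] add [nazci,vnvu,cqpb] -> 8 lines: pwy nazci vnvu cqpb upr eae fsr npixb
Hunk 2: at line 3 remove [upr] add [uhhp] -> 8 lines: pwy nazci vnvu cqpb uhhp eae fsr npixb
Hunk 3: at line 2 remove [vnvu,cqpb,uhhp] add [ecpxg,ujdhi] -> 7 lines: pwy nazci ecpxg ujdhi eae fsr npixb
Hunk 4: at line 4 remove [eae] add [mrukr,gkdum,dmqs] -> 9 lines: pwy nazci ecpxg ujdhi mrukr gkdum dmqs fsr npixb
Hunk 5: at line 2 remove [ujdhi] add [amz] -> 9 lines: pwy nazci ecpxg amz mrukr gkdum dmqs fsr npixb

Answer: pwy
nazci
ecpxg
amz
mrukr
gkdum
dmqs
fsr
npixb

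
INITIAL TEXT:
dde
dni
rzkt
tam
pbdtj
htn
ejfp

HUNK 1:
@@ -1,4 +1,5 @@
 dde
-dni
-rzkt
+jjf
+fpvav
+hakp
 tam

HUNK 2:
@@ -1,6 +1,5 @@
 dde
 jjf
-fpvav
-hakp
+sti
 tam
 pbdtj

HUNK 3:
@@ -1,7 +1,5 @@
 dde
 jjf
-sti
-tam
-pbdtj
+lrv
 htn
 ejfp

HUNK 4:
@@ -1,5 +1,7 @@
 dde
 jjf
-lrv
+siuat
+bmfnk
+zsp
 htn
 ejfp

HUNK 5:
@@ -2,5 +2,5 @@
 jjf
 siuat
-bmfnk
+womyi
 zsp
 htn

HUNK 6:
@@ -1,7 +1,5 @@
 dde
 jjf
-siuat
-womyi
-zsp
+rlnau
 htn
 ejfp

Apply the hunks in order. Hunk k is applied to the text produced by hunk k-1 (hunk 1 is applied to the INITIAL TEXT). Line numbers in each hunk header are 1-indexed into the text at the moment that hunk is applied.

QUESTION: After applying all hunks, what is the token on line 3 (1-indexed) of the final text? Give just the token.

Hunk 1: at line 1 remove [dni,rzkt] add [jjf,fpvav,hakp] -> 8 lines: dde jjf fpvav hakp tam pbdtj htn ejfp
Hunk 2: at line 1 remove [fpvav,hakp] add [sti] -> 7 lines: dde jjf sti tam pbdtj htn ejfp
Hunk 3: at line 1 remove [sti,tam,pbdtj] add [lrv] -> 5 lines: dde jjf lrv htn ejfp
Hunk 4: at line 1 remove [lrv] add [siuat,bmfnk,zsp] -> 7 lines: dde jjf siuat bmfnk zsp htn ejfp
Hunk 5: at line 2 remove [bmfnk] add [womyi] -> 7 lines: dde jjf siuat womyi zsp htn ejfp
Hunk 6: at line 1 remove [siuat,womyi,zsp] add [rlnau] -> 5 lines: dde jjf rlnau htn ejfp
Final line 3: rlnau

Answer: rlnau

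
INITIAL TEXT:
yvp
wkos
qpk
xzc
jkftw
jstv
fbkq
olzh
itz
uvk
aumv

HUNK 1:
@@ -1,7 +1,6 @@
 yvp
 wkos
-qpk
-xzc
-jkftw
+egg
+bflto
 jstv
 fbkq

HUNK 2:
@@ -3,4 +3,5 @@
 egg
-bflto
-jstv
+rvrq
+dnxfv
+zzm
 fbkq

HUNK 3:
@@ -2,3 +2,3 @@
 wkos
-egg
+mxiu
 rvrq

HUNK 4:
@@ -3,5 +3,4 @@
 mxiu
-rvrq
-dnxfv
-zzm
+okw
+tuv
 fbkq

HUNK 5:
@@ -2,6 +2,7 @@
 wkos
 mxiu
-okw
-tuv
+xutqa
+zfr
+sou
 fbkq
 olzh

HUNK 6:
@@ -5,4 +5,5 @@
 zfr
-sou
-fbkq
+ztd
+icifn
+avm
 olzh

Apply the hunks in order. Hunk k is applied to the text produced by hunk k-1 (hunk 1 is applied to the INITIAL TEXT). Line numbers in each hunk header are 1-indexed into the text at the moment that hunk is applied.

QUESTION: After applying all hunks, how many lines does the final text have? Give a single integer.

Answer: 12

Derivation:
Hunk 1: at line 1 remove [qpk,xzc,jkftw] add [egg,bflto] -> 10 lines: yvp wkos egg bflto jstv fbkq olzh itz uvk aumv
Hunk 2: at line 3 remove [bflto,jstv] add [rvrq,dnxfv,zzm] -> 11 lines: yvp wkos egg rvrq dnxfv zzm fbkq olzh itz uvk aumv
Hunk 3: at line 2 remove [egg] add [mxiu] -> 11 lines: yvp wkos mxiu rvrq dnxfv zzm fbkq olzh itz uvk aumv
Hunk 4: at line 3 remove [rvrq,dnxfv,zzm] add [okw,tuv] -> 10 lines: yvp wkos mxiu okw tuv fbkq olzh itz uvk aumv
Hunk 5: at line 2 remove [okw,tuv] add [xutqa,zfr,sou] -> 11 lines: yvp wkos mxiu xutqa zfr sou fbkq olzh itz uvk aumv
Hunk 6: at line 5 remove [sou,fbkq] add [ztd,icifn,avm] -> 12 lines: yvp wkos mxiu xutqa zfr ztd icifn avm olzh itz uvk aumv
Final line count: 12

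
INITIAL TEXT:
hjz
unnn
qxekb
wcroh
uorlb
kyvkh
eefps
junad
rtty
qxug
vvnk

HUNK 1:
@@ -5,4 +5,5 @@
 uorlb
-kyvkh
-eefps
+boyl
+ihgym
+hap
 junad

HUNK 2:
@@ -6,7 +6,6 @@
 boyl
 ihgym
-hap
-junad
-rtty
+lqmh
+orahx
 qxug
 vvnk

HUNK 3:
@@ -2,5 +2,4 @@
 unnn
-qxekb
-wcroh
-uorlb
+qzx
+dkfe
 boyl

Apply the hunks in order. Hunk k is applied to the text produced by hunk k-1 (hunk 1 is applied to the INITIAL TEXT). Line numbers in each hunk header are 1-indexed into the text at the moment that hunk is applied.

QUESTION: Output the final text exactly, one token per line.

Hunk 1: at line 5 remove [kyvkh,eefps] add [boyl,ihgym,hap] -> 12 lines: hjz unnn qxekb wcroh uorlb boyl ihgym hap junad rtty qxug vvnk
Hunk 2: at line 6 remove [hap,junad,rtty] add [lqmh,orahx] -> 11 lines: hjz unnn qxekb wcroh uorlb boyl ihgym lqmh orahx qxug vvnk
Hunk 3: at line 2 remove [qxekb,wcroh,uorlb] add [qzx,dkfe] -> 10 lines: hjz unnn qzx dkfe boyl ihgym lqmh orahx qxug vvnk

Answer: hjz
unnn
qzx
dkfe
boyl
ihgym
lqmh
orahx
qxug
vvnk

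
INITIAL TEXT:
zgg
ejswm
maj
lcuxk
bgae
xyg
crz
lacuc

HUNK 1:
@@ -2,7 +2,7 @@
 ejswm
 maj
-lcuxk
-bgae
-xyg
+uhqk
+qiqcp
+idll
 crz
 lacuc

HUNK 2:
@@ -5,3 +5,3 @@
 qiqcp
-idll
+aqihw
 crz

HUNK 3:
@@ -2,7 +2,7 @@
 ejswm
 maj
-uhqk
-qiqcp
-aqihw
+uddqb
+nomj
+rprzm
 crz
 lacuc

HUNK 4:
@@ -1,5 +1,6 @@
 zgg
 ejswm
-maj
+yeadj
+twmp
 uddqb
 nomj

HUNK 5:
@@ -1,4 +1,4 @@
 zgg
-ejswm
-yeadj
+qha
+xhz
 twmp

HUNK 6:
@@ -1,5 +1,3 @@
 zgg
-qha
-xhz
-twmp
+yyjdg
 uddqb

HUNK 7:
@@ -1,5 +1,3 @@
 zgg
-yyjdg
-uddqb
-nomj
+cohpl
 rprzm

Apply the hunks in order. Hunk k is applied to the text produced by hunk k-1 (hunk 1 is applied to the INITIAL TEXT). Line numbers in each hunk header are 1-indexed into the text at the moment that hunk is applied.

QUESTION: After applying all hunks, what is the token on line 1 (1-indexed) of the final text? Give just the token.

Hunk 1: at line 2 remove [lcuxk,bgae,xyg] add [uhqk,qiqcp,idll] -> 8 lines: zgg ejswm maj uhqk qiqcp idll crz lacuc
Hunk 2: at line 5 remove [idll] add [aqihw] -> 8 lines: zgg ejswm maj uhqk qiqcp aqihw crz lacuc
Hunk 3: at line 2 remove [uhqk,qiqcp,aqihw] add [uddqb,nomj,rprzm] -> 8 lines: zgg ejswm maj uddqb nomj rprzm crz lacuc
Hunk 4: at line 1 remove [maj] add [yeadj,twmp] -> 9 lines: zgg ejswm yeadj twmp uddqb nomj rprzm crz lacuc
Hunk 5: at line 1 remove [ejswm,yeadj] add [qha,xhz] -> 9 lines: zgg qha xhz twmp uddqb nomj rprzm crz lacuc
Hunk 6: at line 1 remove [qha,xhz,twmp] add [yyjdg] -> 7 lines: zgg yyjdg uddqb nomj rprzm crz lacuc
Hunk 7: at line 1 remove [yyjdg,uddqb,nomj] add [cohpl] -> 5 lines: zgg cohpl rprzm crz lacuc
Final line 1: zgg

Answer: zgg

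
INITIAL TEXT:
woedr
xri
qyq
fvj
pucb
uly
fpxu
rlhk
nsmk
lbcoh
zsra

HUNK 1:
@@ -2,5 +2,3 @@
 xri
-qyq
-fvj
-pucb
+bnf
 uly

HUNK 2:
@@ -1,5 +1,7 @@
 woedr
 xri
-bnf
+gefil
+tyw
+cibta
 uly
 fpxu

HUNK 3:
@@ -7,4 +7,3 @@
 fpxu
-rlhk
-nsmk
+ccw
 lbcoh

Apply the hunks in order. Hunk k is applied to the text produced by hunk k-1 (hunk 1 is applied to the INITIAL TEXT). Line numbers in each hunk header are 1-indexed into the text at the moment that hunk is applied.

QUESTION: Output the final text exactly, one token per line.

Answer: woedr
xri
gefil
tyw
cibta
uly
fpxu
ccw
lbcoh
zsra

Derivation:
Hunk 1: at line 2 remove [qyq,fvj,pucb] add [bnf] -> 9 lines: woedr xri bnf uly fpxu rlhk nsmk lbcoh zsra
Hunk 2: at line 1 remove [bnf] add [gefil,tyw,cibta] -> 11 lines: woedr xri gefil tyw cibta uly fpxu rlhk nsmk lbcoh zsra
Hunk 3: at line 7 remove [rlhk,nsmk] add [ccw] -> 10 lines: woedr xri gefil tyw cibta uly fpxu ccw lbcoh zsra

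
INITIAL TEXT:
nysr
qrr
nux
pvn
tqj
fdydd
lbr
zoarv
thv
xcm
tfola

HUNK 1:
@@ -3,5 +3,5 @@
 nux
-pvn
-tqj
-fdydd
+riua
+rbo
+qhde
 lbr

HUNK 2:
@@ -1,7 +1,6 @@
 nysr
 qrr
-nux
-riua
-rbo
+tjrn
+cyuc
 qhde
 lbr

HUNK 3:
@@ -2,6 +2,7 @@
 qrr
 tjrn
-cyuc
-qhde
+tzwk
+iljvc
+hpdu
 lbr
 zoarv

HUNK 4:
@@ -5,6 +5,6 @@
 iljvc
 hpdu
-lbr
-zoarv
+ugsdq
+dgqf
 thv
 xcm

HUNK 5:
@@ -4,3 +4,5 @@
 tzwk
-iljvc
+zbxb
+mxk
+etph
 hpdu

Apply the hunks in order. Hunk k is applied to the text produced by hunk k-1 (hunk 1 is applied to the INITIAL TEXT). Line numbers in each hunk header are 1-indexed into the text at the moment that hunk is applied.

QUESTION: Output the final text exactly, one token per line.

Hunk 1: at line 3 remove [pvn,tqj,fdydd] add [riua,rbo,qhde] -> 11 lines: nysr qrr nux riua rbo qhde lbr zoarv thv xcm tfola
Hunk 2: at line 1 remove [nux,riua,rbo] add [tjrn,cyuc] -> 10 lines: nysr qrr tjrn cyuc qhde lbr zoarv thv xcm tfola
Hunk 3: at line 2 remove [cyuc,qhde] add [tzwk,iljvc,hpdu] -> 11 lines: nysr qrr tjrn tzwk iljvc hpdu lbr zoarv thv xcm tfola
Hunk 4: at line 5 remove [lbr,zoarv] add [ugsdq,dgqf] -> 11 lines: nysr qrr tjrn tzwk iljvc hpdu ugsdq dgqf thv xcm tfola
Hunk 5: at line 4 remove [iljvc] add [zbxb,mxk,etph] -> 13 lines: nysr qrr tjrn tzwk zbxb mxk etph hpdu ugsdq dgqf thv xcm tfola

Answer: nysr
qrr
tjrn
tzwk
zbxb
mxk
etph
hpdu
ugsdq
dgqf
thv
xcm
tfola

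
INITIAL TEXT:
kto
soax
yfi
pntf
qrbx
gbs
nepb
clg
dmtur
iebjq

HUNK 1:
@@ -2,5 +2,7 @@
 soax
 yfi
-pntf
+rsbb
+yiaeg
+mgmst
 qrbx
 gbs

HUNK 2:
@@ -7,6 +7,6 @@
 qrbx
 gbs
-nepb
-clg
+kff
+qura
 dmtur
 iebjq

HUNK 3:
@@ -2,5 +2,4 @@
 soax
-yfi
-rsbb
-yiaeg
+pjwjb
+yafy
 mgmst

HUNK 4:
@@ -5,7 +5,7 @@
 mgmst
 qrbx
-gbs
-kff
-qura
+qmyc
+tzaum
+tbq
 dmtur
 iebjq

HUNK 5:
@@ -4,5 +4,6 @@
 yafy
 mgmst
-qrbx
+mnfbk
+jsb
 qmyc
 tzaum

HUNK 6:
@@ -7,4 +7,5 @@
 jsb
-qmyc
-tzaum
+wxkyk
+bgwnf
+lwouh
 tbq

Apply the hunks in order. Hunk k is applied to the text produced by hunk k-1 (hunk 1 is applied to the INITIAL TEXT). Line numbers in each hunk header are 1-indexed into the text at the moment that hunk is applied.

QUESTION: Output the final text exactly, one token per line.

Hunk 1: at line 2 remove [pntf] add [rsbb,yiaeg,mgmst] -> 12 lines: kto soax yfi rsbb yiaeg mgmst qrbx gbs nepb clg dmtur iebjq
Hunk 2: at line 7 remove [nepb,clg] add [kff,qura] -> 12 lines: kto soax yfi rsbb yiaeg mgmst qrbx gbs kff qura dmtur iebjq
Hunk 3: at line 2 remove [yfi,rsbb,yiaeg] add [pjwjb,yafy] -> 11 lines: kto soax pjwjb yafy mgmst qrbx gbs kff qura dmtur iebjq
Hunk 4: at line 5 remove [gbs,kff,qura] add [qmyc,tzaum,tbq] -> 11 lines: kto soax pjwjb yafy mgmst qrbx qmyc tzaum tbq dmtur iebjq
Hunk 5: at line 4 remove [qrbx] add [mnfbk,jsb] -> 12 lines: kto soax pjwjb yafy mgmst mnfbk jsb qmyc tzaum tbq dmtur iebjq
Hunk 6: at line 7 remove [qmyc,tzaum] add [wxkyk,bgwnf,lwouh] -> 13 lines: kto soax pjwjb yafy mgmst mnfbk jsb wxkyk bgwnf lwouh tbq dmtur iebjq

Answer: kto
soax
pjwjb
yafy
mgmst
mnfbk
jsb
wxkyk
bgwnf
lwouh
tbq
dmtur
iebjq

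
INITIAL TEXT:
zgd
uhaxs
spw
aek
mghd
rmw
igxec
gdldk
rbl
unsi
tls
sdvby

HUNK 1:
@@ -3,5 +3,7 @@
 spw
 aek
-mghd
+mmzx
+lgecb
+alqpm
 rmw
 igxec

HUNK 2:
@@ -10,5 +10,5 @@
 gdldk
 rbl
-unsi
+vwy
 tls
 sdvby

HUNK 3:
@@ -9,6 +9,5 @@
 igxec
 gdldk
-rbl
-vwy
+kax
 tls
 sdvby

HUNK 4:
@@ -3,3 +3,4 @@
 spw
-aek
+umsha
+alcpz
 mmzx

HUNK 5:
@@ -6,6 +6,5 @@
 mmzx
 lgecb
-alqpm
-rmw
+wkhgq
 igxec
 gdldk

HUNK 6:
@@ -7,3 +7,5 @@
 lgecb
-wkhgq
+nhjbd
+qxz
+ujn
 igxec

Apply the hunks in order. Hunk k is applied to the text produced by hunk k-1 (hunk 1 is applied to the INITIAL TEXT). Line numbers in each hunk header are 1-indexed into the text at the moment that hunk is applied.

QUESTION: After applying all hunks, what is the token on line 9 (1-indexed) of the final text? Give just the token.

Answer: qxz

Derivation:
Hunk 1: at line 3 remove [mghd] add [mmzx,lgecb,alqpm] -> 14 lines: zgd uhaxs spw aek mmzx lgecb alqpm rmw igxec gdldk rbl unsi tls sdvby
Hunk 2: at line 10 remove [unsi] add [vwy] -> 14 lines: zgd uhaxs spw aek mmzx lgecb alqpm rmw igxec gdldk rbl vwy tls sdvby
Hunk 3: at line 9 remove [rbl,vwy] add [kax] -> 13 lines: zgd uhaxs spw aek mmzx lgecb alqpm rmw igxec gdldk kax tls sdvby
Hunk 4: at line 3 remove [aek] add [umsha,alcpz] -> 14 lines: zgd uhaxs spw umsha alcpz mmzx lgecb alqpm rmw igxec gdldk kax tls sdvby
Hunk 5: at line 6 remove [alqpm,rmw] add [wkhgq] -> 13 lines: zgd uhaxs spw umsha alcpz mmzx lgecb wkhgq igxec gdldk kax tls sdvby
Hunk 6: at line 7 remove [wkhgq] add [nhjbd,qxz,ujn] -> 15 lines: zgd uhaxs spw umsha alcpz mmzx lgecb nhjbd qxz ujn igxec gdldk kax tls sdvby
Final line 9: qxz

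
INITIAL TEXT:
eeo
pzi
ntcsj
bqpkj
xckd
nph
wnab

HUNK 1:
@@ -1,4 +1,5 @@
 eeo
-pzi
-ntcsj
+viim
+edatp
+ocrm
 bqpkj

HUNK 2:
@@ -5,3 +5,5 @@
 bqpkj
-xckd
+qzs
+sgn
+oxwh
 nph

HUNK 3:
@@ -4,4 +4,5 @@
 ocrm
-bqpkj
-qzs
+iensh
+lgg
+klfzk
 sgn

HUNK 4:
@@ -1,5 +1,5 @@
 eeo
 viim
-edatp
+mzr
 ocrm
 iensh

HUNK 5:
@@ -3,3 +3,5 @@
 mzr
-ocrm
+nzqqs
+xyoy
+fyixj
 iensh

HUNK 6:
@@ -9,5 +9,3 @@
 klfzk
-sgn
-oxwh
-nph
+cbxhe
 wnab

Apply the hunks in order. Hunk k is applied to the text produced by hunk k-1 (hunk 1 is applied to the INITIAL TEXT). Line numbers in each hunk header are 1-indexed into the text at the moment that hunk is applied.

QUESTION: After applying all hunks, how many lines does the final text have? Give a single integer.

Answer: 11

Derivation:
Hunk 1: at line 1 remove [pzi,ntcsj] add [viim,edatp,ocrm] -> 8 lines: eeo viim edatp ocrm bqpkj xckd nph wnab
Hunk 2: at line 5 remove [xckd] add [qzs,sgn,oxwh] -> 10 lines: eeo viim edatp ocrm bqpkj qzs sgn oxwh nph wnab
Hunk 3: at line 4 remove [bqpkj,qzs] add [iensh,lgg,klfzk] -> 11 lines: eeo viim edatp ocrm iensh lgg klfzk sgn oxwh nph wnab
Hunk 4: at line 1 remove [edatp] add [mzr] -> 11 lines: eeo viim mzr ocrm iensh lgg klfzk sgn oxwh nph wnab
Hunk 5: at line 3 remove [ocrm] add [nzqqs,xyoy,fyixj] -> 13 lines: eeo viim mzr nzqqs xyoy fyixj iensh lgg klfzk sgn oxwh nph wnab
Hunk 6: at line 9 remove [sgn,oxwh,nph] add [cbxhe] -> 11 lines: eeo viim mzr nzqqs xyoy fyixj iensh lgg klfzk cbxhe wnab
Final line count: 11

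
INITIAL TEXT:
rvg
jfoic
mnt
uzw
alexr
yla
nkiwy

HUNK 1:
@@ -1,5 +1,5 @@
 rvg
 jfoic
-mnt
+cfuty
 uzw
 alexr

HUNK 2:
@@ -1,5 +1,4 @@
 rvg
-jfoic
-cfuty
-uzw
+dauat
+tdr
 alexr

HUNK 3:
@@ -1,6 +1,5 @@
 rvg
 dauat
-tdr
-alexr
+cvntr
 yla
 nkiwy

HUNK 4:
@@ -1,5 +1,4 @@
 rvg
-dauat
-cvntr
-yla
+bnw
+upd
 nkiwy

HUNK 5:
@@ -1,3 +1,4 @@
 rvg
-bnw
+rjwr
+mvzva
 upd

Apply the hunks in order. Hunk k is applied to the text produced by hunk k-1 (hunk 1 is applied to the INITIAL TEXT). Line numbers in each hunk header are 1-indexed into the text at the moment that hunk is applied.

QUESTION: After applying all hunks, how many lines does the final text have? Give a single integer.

Answer: 5

Derivation:
Hunk 1: at line 1 remove [mnt] add [cfuty] -> 7 lines: rvg jfoic cfuty uzw alexr yla nkiwy
Hunk 2: at line 1 remove [jfoic,cfuty,uzw] add [dauat,tdr] -> 6 lines: rvg dauat tdr alexr yla nkiwy
Hunk 3: at line 1 remove [tdr,alexr] add [cvntr] -> 5 lines: rvg dauat cvntr yla nkiwy
Hunk 4: at line 1 remove [dauat,cvntr,yla] add [bnw,upd] -> 4 lines: rvg bnw upd nkiwy
Hunk 5: at line 1 remove [bnw] add [rjwr,mvzva] -> 5 lines: rvg rjwr mvzva upd nkiwy
Final line count: 5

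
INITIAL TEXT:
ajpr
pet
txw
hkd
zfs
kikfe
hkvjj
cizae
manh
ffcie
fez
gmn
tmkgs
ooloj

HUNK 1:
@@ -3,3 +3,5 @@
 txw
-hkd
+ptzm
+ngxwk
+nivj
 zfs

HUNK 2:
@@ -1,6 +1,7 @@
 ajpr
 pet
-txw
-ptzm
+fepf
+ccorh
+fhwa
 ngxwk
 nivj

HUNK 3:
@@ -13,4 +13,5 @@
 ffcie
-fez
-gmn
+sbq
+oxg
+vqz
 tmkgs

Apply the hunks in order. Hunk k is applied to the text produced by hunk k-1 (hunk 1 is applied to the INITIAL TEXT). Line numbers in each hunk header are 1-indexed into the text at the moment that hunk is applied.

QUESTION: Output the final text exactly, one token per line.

Answer: ajpr
pet
fepf
ccorh
fhwa
ngxwk
nivj
zfs
kikfe
hkvjj
cizae
manh
ffcie
sbq
oxg
vqz
tmkgs
ooloj

Derivation:
Hunk 1: at line 3 remove [hkd] add [ptzm,ngxwk,nivj] -> 16 lines: ajpr pet txw ptzm ngxwk nivj zfs kikfe hkvjj cizae manh ffcie fez gmn tmkgs ooloj
Hunk 2: at line 1 remove [txw,ptzm] add [fepf,ccorh,fhwa] -> 17 lines: ajpr pet fepf ccorh fhwa ngxwk nivj zfs kikfe hkvjj cizae manh ffcie fez gmn tmkgs ooloj
Hunk 3: at line 13 remove [fez,gmn] add [sbq,oxg,vqz] -> 18 lines: ajpr pet fepf ccorh fhwa ngxwk nivj zfs kikfe hkvjj cizae manh ffcie sbq oxg vqz tmkgs ooloj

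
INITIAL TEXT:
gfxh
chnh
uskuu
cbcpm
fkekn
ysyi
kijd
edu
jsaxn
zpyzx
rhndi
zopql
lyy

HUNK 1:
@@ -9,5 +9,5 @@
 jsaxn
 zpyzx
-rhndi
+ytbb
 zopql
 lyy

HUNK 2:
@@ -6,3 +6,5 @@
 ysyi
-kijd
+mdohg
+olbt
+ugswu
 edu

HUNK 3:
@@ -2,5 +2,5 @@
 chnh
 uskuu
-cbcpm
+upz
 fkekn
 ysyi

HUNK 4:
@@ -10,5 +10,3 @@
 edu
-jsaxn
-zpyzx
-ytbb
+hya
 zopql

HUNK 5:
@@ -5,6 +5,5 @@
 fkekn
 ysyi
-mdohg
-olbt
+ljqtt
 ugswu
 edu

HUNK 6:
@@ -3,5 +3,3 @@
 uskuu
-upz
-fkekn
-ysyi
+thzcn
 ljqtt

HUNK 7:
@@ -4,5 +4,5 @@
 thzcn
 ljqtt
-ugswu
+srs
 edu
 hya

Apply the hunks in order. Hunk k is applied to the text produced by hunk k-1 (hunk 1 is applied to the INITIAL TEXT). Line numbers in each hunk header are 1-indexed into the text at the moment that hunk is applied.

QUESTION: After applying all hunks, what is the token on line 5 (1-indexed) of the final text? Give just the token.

Hunk 1: at line 9 remove [rhndi] add [ytbb] -> 13 lines: gfxh chnh uskuu cbcpm fkekn ysyi kijd edu jsaxn zpyzx ytbb zopql lyy
Hunk 2: at line 6 remove [kijd] add [mdohg,olbt,ugswu] -> 15 lines: gfxh chnh uskuu cbcpm fkekn ysyi mdohg olbt ugswu edu jsaxn zpyzx ytbb zopql lyy
Hunk 3: at line 2 remove [cbcpm] add [upz] -> 15 lines: gfxh chnh uskuu upz fkekn ysyi mdohg olbt ugswu edu jsaxn zpyzx ytbb zopql lyy
Hunk 4: at line 10 remove [jsaxn,zpyzx,ytbb] add [hya] -> 13 lines: gfxh chnh uskuu upz fkekn ysyi mdohg olbt ugswu edu hya zopql lyy
Hunk 5: at line 5 remove [mdohg,olbt] add [ljqtt] -> 12 lines: gfxh chnh uskuu upz fkekn ysyi ljqtt ugswu edu hya zopql lyy
Hunk 6: at line 3 remove [upz,fkekn,ysyi] add [thzcn] -> 10 lines: gfxh chnh uskuu thzcn ljqtt ugswu edu hya zopql lyy
Hunk 7: at line 4 remove [ugswu] add [srs] -> 10 lines: gfxh chnh uskuu thzcn ljqtt srs edu hya zopql lyy
Final line 5: ljqtt

Answer: ljqtt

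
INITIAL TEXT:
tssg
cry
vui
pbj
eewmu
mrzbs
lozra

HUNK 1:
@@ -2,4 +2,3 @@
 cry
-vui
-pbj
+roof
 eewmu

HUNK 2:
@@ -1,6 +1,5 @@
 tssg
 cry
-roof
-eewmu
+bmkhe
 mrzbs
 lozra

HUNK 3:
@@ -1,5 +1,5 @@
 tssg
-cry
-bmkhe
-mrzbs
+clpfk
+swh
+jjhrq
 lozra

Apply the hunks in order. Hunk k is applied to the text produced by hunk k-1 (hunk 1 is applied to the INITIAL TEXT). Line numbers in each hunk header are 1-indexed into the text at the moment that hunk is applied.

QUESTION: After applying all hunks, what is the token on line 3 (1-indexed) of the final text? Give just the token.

Answer: swh

Derivation:
Hunk 1: at line 2 remove [vui,pbj] add [roof] -> 6 lines: tssg cry roof eewmu mrzbs lozra
Hunk 2: at line 1 remove [roof,eewmu] add [bmkhe] -> 5 lines: tssg cry bmkhe mrzbs lozra
Hunk 3: at line 1 remove [cry,bmkhe,mrzbs] add [clpfk,swh,jjhrq] -> 5 lines: tssg clpfk swh jjhrq lozra
Final line 3: swh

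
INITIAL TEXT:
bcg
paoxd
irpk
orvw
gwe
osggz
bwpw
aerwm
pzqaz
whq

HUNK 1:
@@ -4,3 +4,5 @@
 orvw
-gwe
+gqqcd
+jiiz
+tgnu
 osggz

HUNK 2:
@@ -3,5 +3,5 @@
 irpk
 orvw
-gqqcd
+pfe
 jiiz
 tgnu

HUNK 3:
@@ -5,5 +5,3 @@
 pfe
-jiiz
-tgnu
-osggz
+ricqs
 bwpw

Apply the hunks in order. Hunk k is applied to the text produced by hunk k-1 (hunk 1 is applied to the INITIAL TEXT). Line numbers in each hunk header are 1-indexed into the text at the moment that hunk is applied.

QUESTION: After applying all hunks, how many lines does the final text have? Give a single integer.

Answer: 10

Derivation:
Hunk 1: at line 4 remove [gwe] add [gqqcd,jiiz,tgnu] -> 12 lines: bcg paoxd irpk orvw gqqcd jiiz tgnu osggz bwpw aerwm pzqaz whq
Hunk 2: at line 3 remove [gqqcd] add [pfe] -> 12 lines: bcg paoxd irpk orvw pfe jiiz tgnu osggz bwpw aerwm pzqaz whq
Hunk 3: at line 5 remove [jiiz,tgnu,osggz] add [ricqs] -> 10 lines: bcg paoxd irpk orvw pfe ricqs bwpw aerwm pzqaz whq
Final line count: 10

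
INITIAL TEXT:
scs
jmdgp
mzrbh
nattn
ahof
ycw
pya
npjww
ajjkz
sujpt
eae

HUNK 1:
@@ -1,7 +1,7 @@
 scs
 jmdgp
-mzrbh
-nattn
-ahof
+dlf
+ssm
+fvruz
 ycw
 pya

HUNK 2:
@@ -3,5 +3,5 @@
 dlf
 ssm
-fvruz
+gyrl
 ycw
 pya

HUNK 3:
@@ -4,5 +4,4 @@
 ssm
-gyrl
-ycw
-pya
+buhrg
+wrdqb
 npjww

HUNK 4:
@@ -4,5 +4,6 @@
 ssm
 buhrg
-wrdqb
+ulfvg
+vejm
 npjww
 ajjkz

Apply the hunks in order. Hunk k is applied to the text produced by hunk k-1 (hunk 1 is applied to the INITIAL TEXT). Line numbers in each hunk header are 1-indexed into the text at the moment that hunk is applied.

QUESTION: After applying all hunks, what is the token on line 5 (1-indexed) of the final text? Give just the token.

Hunk 1: at line 1 remove [mzrbh,nattn,ahof] add [dlf,ssm,fvruz] -> 11 lines: scs jmdgp dlf ssm fvruz ycw pya npjww ajjkz sujpt eae
Hunk 2: at line 3 remove [fvruz] add [gyrl] -> 11 lines: scs jmdgp dlf ssm gyrl ycw pya npjww ajjkz sujpt eae
Hunk 3: at line 4 remove [gyrl,ycw,pya] add [buhrg,wrdqb] -> 10 lines: scs jmdgp dlf ssm buhrg wrdqb npjww ajjkz sujpt eae
Hunk 4: at line 4 remove [wrdqb] add [ulfvg,vejm] -> 11 lines: scs jmdgp dlf ssm buhrg ulfvg vejm npjww ajjkz sujpt eae
Final line 5: buhrg

Answer: buhrg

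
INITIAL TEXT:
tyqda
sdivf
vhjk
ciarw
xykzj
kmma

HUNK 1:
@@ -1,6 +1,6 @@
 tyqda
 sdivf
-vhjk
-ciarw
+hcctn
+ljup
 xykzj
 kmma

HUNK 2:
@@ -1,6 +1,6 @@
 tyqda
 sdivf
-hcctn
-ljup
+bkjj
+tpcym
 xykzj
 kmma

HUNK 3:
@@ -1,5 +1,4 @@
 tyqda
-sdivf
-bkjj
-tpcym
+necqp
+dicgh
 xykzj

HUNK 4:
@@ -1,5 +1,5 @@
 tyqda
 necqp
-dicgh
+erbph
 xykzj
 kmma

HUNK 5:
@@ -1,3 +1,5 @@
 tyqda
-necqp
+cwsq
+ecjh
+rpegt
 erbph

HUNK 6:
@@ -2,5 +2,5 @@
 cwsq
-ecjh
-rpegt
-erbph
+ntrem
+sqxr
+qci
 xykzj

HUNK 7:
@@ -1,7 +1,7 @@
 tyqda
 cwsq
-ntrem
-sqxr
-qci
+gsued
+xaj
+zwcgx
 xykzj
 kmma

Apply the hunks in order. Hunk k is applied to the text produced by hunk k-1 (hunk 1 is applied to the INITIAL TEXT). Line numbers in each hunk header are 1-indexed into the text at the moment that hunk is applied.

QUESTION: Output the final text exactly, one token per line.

Hunk 1: at line 1 remove [vhjk,ciarw] add [hcctn,ljup] -> 6 lines: tyqda sdivf hcctn ljup xykzj kmma
Hunk 2: at line 1 remove [hcctn,ljup] add [bkjj,tpcym] -> 6 lines: tyqda sdivf bkjj tpcym xykzj kmma
Hunk 3: at line 1 remove [sdivf,bkjj,tpcym] add [necqp,dicgh] -> 5 lines: tyqda necqp dicgh xykzj kmma
Hunk 4: at line 1 remove [dicgh] add [erbph] -> 5 lines: tyqda necqp erbph xykzj kmma
Hunk 5: at line 1 remove [necqp] add [cwsq,ecjh,rpegt] -> 7 lines: tyqda cwsq ecjh rpegt erbph xykzj kmma
Hunk 6: at line 2 remove [ecjh,rpegt,erbph] add [ntrem,sqxr,qci] -> 7 lines: tyqda cwsq ntrem sqxr qci xykzj kmma
Hunk 7: at line 1 remove [ntrem,sqxr,qci] add [gsued,xaj,zwcgx] -> 7 lines: tyqda cwsq gsued xaj zwcgx xykzj kmma

Answer: tyqda
cwsq
gsued
xaj
zwcgx
xykzj
kmma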